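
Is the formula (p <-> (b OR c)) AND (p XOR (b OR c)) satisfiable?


Check all 8 assignments over {b, c, p}:
b | c | p | φ
-------------
F | F | F | F
T | F | F | F
F | T | F | F
T | T | F | F
F | F | T | F
T | F | T | F
F | T | T | F
T | T | T | F
No assignment makes the formula true.

Unsatisfiable.


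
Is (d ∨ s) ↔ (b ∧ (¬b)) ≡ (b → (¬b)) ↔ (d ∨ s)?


Compare truth tables:
b | d | s | φ | ψ
-----------------
F | F | F | T | F
T | F | F | T | T
F | T | F | F | T
T | T | F | F | F
F | F | T | F | T
T | F | T | F | F
F | T | T | F | T
T | T | T | F | F
They differ at row 1 (b=F, d=F, s=F): φ=T but ψ=F.

No, they are not logically equivalent.


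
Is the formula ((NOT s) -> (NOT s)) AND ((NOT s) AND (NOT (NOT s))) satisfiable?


Check all 2 assignments over {s}:
s | φ
-----
F | F
T | F
No assignment makes the formula true.

Unsatisfiable.


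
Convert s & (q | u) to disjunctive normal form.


Step 1: Distribute ∧ over ∨: s ∧ (q ∨ u) = (s ∧ q) ∨ (s ∧ u).

(s & q) | (s & u)


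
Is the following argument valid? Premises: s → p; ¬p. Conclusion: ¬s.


This matches the form of modus tollens: the conclusion follows in every model of the premises.

Valid.


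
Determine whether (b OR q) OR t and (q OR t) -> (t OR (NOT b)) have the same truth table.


Compare truth tables:
b | q | t | φ | ψ
-----------------
F | F | F | F | T
T | F | F | T | T
F | T | F | T | T
T | T | F | T | F
F | F | T | T | T
T | F | T | T | T
F | T | T | T | T
T | T | T | T | T
They differ at row 1 (b=F, q=F, t=F): φ=F but ψ=T.

No, they are not logically equivalent.


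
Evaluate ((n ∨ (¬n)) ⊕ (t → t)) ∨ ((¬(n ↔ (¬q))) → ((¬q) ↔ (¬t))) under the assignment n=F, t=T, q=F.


Substitute n=F, t=T, q=F:
… (earlier sub-steps elided)
t → t = T → T = T
(n ∨ (¬n)) ⊕ (t → t) = T ⊕ T = F
¬q = T
n ↔ (¬q) = F ↔ T = F
¬(n ↔ (¬q)) = T
¬q = T
¬t = F
(¬q) ↔ (¬t) = T ↔ F = F
(¬(n ↔ (¬q))) → ((¬q) ↔ (¬t)) = T → F = F
((n ∨ (¬n)) ⊕ (t → t)) ∨ ((¬(n ↔ (¬q))) → ((¬q) ↔ (¬t))) = F ∨ F = F

F


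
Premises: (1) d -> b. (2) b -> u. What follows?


Hypothetical syllogism: from (P → Q) and (Q → R), infer (P → R).
Chain the two implications through the shared middle term 'b'.

d -> u


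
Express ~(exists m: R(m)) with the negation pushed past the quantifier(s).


¬(forall x: φ) = exists x: ¬φ, and ¬(exists x: φ) = forall x: ¬φ.
Apply to the existential statement.

forall m: ~(R(m))


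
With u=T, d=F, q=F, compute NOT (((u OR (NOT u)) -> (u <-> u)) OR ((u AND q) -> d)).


Substitute u=T, d=F, q=F:
NOT u = F
u OR (NOT u) = T OR F = T
u <-> u = T <-> T = T
(u OR (NOT u)) -> (u <-> u) = T -> T = T
u AND q = T AND F = F
(u AND q) -> d = F -> F = T
((u OR (NOT u)) -> (u <-> u)) OR ((u AND q) -> d) = T OR T = T
NOT (((u OR (NOT u)) -> (u <-> u)) OR ((u AND q) -> d)) = F

F


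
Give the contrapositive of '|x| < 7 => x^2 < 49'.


The contrapositive of (P → Q) is (¬Q → ¬P); it is logically equivalent to the original.
Here P = '|x| < 7' and Q = 'x^2 < 49'.

If not (x^2 < 49), then not (|x| < 7).


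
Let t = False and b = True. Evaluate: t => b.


Implication is false only when antecedent is true and consequent is false.
Substitute: t=False, b=True.
False => True evaluates to True.

True


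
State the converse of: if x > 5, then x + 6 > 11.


The converse of (P → Q) is (Q → P). It is not in general equivalent to the original.
Here P = 'x > 5' and Q = 'x + 6 > 11'.

If x + 6 > 11, then x > 5.


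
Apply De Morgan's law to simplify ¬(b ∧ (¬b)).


De Morgan: the negation of a conjunction is the disjunction of the negations.
Distribute ¬ across ∧, flipping it to ∨, and negate each literal.

(¬b) ∨ b


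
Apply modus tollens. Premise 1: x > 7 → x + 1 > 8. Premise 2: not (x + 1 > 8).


Modus tollens: from (P → Q) and ¬Q, infer ¬P.
Q = 'x + 1 > 8' is denied; since P → Q, P must also fail.

Not (x > 7).


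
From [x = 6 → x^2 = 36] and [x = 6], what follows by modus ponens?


Modus ponens: from (P → Q) and P, infer Q.
P = 'x = 6' is asserted, and P → Q holds, so Q follows.

x^2 = 36.


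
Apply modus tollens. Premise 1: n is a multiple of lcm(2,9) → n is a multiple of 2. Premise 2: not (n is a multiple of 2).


Modus tollens: from (P → Q) and ¬Q, infer ¬P.
Q = 'n is a multiple of 2' is denied; since P → Q, P must also fail.

Not (n is a multiple of lcm(2,9)).


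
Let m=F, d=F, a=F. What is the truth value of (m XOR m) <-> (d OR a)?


Substitute m=F, d=F, a=F:
m XOR m = F XOR F = F
d OR a = F OR F = F
(m XOR m) <-> (d OR a) = F <-> F = T

T


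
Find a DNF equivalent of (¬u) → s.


Step 1: Rewrite (¬u) → s as ¬(¬u) ∨ s.
Step 2: Eliminate any double negations (¬¬X = X).

u ∨ s


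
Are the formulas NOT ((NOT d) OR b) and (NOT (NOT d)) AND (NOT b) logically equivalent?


Compare truth tables:
b | d | φ | ψ
-------------
F | F | F | F
T | F | F | F
F | T | T | T
T | T | F | F
The columns φ and ψ agree on every row.

Yes, they are logically equivalent.


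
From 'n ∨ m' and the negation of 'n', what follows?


Disjunctive syllogism: from (P ∨ Q) and ¬P, infer Q.
One disjunct, 'n', is ruled out; the other must hold.

m


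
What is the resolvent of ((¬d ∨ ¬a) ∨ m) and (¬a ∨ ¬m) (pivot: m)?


The clauses contain complementary literals m and ¬m.
Resolution eliminates this pair and disjoins the remaining literals (merging duplicates).

(¬d ∨ ¬a)


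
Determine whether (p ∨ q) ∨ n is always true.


Build the truth table over {n, p, q}:
n | p | q | φ
-------------
F | F | F | F
T | F | F | T
F | T | F | T
T | T | F | T
F | F | T | T
T | F | T | T
F | T | T | T
T | T | T | T
Counterexample at row 1: with n=F, p=F, q=F, the formula is F.

No, it is not a tautology.


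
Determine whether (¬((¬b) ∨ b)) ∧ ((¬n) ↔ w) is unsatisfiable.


Truth table over {b, n, w}:
b | n | w | φ
-------------
F | F | F | F
T | F | F | F
F | T | F | F
T | T | F | F
F | F | T | F
T | F | T | F
F | T | T | F
T | T | T | F
Every row is false.

Yes, it is a contradiction.


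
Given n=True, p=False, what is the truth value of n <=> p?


Biconditional is true when both operands have the same truth value.
Substitute: n=True, p=False.
True <=> False evaluates to False.

False


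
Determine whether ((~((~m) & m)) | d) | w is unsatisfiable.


Truth table over {d, m, w}:
d | m | w | φ
-------------
False | False | False | True
True | False | False | True
False | True | False | True
True | True | False | True
False | False | True | True
True | False | True | True
False | True | True | True
True | True | True | True
Satisfying assignment at row 1: d=False, m=False, w=False gives True.

No, it is not a contradiction.


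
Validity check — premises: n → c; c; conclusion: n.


This is affirming the consequent (fallacy). There exist truth assignments where the premises are all true but the conclusion is false.

Invalid.


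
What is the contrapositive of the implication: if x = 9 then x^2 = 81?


The contrapositive of (P → Q) is (¬Q → ¬P); it is logically equivalent to the original.
Here P = 'x = 9' and Q = 'x^2 = 81'.

If not (x^2 = 81), then not (x = 9).


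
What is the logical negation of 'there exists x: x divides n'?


¬(for all x: φ) = there exists x: ¬φ, and ¬(there exists x: φ) = for all x: ¬φ.
Apply to the existential statement.

for all x: NOT(x divides n)


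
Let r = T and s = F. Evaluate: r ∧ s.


Conjunction is true only when both operands are true.
Substitute: r=T, s=F.
T ∧ F evaluates to F.

F


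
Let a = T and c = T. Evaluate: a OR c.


Disjunction is false only when both operands are false.
Substitute: a=T, c=T.
T OR T evaluates to T.

T


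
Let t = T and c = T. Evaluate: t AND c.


Conjunction is true only when both operands are true.
Substitute: t=T, c=T.
T AND T evaluates to T.

T


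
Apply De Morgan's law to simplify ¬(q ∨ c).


De Morgan: the negation of a disjunction is the conjunction of the negations.
Distribute ¬ across ∨, flipping it to ∧, and negate each literal.

(¬q) ∧ (¬c)


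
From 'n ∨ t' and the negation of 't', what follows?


Disjunctive syllogism: from (P ∨ Q) and ¬P, infer Q.
One disjunct, 't', is ruled out; the other must hold.

n


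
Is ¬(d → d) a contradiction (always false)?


Truth table over {d}:
d | φ
-----
F | F
T | F
Every row is false.

Yes, it is a contradiction.


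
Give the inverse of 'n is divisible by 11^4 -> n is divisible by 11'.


The inverse of (P → Q) is (¬P → ¬Q). It is equivalent to the converse, not to the original.
Here P = 'n is divisible by 11^4' and Q = 'n is divisible by 11'.

If not (n is divisible by 11^4), then not (n is divisible by 11).


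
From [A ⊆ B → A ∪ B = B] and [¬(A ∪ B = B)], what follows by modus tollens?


Modus tollens: from (P → Q) and ¬Q, infer ¬P.
Q = 'A ∪ B = B' is denied; since P → Q, P must also fail.

Not (A ⊆ B).


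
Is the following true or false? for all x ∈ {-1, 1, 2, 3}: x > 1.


Evaluate the predicate on each element: -1:F, 1:F, 2:T, 3:T.
Counterexample x = -1 fails the predicate.

F


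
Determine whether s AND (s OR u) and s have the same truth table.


Compare truth tables:
s | u | φ | ψ
-------------
F | F | F | F
T | F | T | T
F | T | F | F
T | T | T | T
The columns φ and ψ agree on every row.

Yes, they are logically equivalent.


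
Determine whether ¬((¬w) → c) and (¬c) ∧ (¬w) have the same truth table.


Compare truth tables:
c | w | φ | ψ
-------------
F | F | T | T
T | F | F | F
F | T | F | F
T | T | F | F
The columns φ and ψ agree on every row.

Yes, they are logically equivalent.


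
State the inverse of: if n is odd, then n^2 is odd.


The inverse of (P → Q) is (¬P → ¬Q). It is equivalent to the converse, not to the original.
Here P = 'n is odd' and Q = 'n^2 is odd'.

If not (n is odd), then not (n^2 is odd).


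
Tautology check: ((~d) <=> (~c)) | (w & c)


Build the truth table over {c, d, w}:
c | d | w | φ
-------------
False | False | False | True
True | False | False | False
False | True | False | False
True | True | False | True
False | False | True | True
True | False | True | True
False | True | True | False
True | True | True | True
Counterexample at row 2: with c=True, d=False, w=False, the formula is False.

No, it is not a tautology.


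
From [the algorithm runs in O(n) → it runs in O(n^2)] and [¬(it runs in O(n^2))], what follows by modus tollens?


Modus tollens: from (P → Q) and ¬Q, infer ¬P.
Q = 'it runs in O(n^2)' is denied; since P → Q, P must also fail.

Not (the algorithm runs in O(n)).


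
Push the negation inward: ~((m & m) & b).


De Morgan: the negation of a conjunction is the disjunction of the negations.
Distribute ~ across &, flipping it to |, and negate each literal.

((~m) | (~m)) | (~b)


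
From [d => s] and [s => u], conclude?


Hypothetical syllogism: from (P → Q) and (Q → R), infer (P → R).
Chain the two implications through the shared middle term 's'.

d => u


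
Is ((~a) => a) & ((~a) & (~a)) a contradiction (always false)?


Truth table over {a}:
a | φ
-----
False | False
True | False
Every row is false.

Yes, it is a contradiction.


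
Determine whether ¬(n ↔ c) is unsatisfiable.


Truth table over {c, n}:
c | n | φ
---------
F | F | F
T | F | T
F | T | T
T | T | F
Satisfying assignment at row 2: c=T, n=F gives T.

No, it is not a contradiction.


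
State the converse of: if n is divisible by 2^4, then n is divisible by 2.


The converse of (P → Q) is (Q → P). It is not in general equivalent to the original.
Here P = 'n is divisible by 2^4' and Q = 'n is divisible by 2'.

If n is divisible by 2, then n is divisible by 2^4.


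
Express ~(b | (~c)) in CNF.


Step 1: Apply De Morgan: ¬(b ∨ (¬c)) = ¬b ∧ ¬(¬c).
Step 2: Eliminate any double negations (¬¬X = X).

(~b) & c


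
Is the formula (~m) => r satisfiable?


Search for a satisfying assignment over {m, r}.
Try m=True, r=False: the formula evaluates to True.
A satisfying assignment exists.

Satisfiable.


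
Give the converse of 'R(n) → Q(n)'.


The converse of (P → Q) is (Q → P). It is not in general equivalent to the original.
Here P = 'R(n)' and Q = 'Q(n)'.

If Q(n), then R(n).


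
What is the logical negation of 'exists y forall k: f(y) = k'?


Negation flips each quantifier (∀↔∃) and negates the inner predicate.
¬(exists y forall k: φ) = forall y exists k: ¬φ.

forall y exists k: ~(f(y) = k)


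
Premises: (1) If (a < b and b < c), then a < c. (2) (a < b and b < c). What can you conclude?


Modus ponens: from (P → Q) and P, infer Q.
P = '(a < b and b < c)' is asserted, and P → Q holds, so Q follows.

a < c.


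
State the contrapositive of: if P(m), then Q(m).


The contrapositive of (P → Q) is (¬Q → ¬P); it is logically equivalent to the original.
Here P = 'P(m)' and Q = 'Q(m)'.

If not (Q(m)), then not (P(m)).


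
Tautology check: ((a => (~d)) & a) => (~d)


Build the truth table over {a, d}:
a | d | φ
---------
False | False | True
True | False | True
False | True | True
True | True | True
Every row evaluates to true.

Yes, it is a tautology.


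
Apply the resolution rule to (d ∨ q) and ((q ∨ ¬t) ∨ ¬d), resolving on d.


The clauses contain complementary literals d and ¬d.
Resolution eliminates this pair and disjoins the remaining literals (merging duplicates).

(q ∨ ¬t)


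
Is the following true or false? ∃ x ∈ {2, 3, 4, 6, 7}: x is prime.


Evaluate the predicate on each element: 2:T, 3:T, 4:F, 6:F, 7:T.
Witness x = 2 satisfies the predicate.

T


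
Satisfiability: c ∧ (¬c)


Check all 2 assignments over {c}:
c | φ
-----
F | F
T | F
No assignment makes the formula true.

Unsatisfiable.


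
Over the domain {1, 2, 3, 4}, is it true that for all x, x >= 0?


Evaluate the predicate on each element: 1:T, 2:T, 3:T, 4:T.
Every element satisfies the predicate.

T


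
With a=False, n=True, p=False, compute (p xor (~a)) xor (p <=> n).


Substitute a=False, n=True, p=False:
~a = True
p xor (~a) = False xor True = True
p <=> n = False <=> True = False
(p xor (~a)) xor (p <=> n) = True xor False = True

True


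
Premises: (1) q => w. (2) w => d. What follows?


Hypothetical syllogism: from (P → Q) and (Q → R), infer (P → R).
Chain the two implications through the shared middle term 'w'.

q => d


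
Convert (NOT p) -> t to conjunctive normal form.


Step 1: Rewrite (¬p) → t as ¬(¬p) ∨ t.
Step 2: Eliminate any double negations (¬¬X = X).

p OR t


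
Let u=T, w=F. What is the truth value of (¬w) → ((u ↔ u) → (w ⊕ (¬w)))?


Substitute u=T, w=F:
¬w = T
u ↔ u = T ↔ T = T
¬w = T
w ⊕ (¬w) = F ⊕ T = T
(u ↔ u) → (w ⊕ (¬w)) = T → T = T
(¬w) → ((u ↔ u) → (w ⊕ (¬w))) = T → T = T

T


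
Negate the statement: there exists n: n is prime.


¬(for all x: φ) = there exists x: ¬φ, and ¬(there exists x: φ) = for all x: ¬φ.
Apply to the existential statement.

for all n: NOT(n is prime)


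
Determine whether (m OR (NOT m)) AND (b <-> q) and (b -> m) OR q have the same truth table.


Compare truth tables:
b | m | q | φ | ψ
-----------------
F | F | F | T | T
T | F | F | F | F
F | T | F | T | T
T | T | F | F | T
F | F | T | F | T
T | F | T | T | T
F | T | T | F | T
T | T | T | T | T
They differ at row 4 (b=T, m=T, q=F): φ=F but ψ=T.

No, they are not logically equivalent.


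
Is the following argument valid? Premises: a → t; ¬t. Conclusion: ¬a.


This matches the form of modus tollens: the conclusion follows in every model of the premises.

Valid.


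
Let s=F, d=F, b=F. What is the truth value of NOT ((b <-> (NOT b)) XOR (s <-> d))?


Substitute s=F, d=F, b=F:
NOT b = T
b <-> (NOT b) = F <-> T = F
s <-> d = F <-> F = T
(b <-> (NOT b)) XOR (s <-> d) = F XOR T = T
NOT ((b <-> (NOT b)) XOR (s <-> d)) = F

F


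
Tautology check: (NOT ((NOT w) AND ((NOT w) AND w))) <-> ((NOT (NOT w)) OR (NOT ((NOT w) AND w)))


Build the truth table over {w}:
w | φ
-----
F | T
T | T
Every row evaluates to true.

Yes, it is a tautology.


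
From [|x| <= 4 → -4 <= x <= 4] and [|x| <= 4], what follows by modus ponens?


Modus ponens: from (P → Q) and P, infer Q.
P = '|x| <= 4' is asserted, and P → Q holds, so Q follows.

-4 <= x <= 4.


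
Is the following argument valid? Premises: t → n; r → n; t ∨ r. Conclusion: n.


This matches the form of proof by cases: the conclusion follows in every model of the premises.

Valid.


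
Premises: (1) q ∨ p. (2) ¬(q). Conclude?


Disjunctive syllogism: from (P ∨ Q) and ¬P, infer Q.
One disjunct, 'q', is ruled out; the other must hold.

p


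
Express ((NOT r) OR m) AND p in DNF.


Step 1: Distribute ∧ over ∨: ((¬r) ∨ m) ∧ p = ((¬r) ∧ p) ∨ (m ∧ p).

((NOT r) AND p) OR (m AND p)


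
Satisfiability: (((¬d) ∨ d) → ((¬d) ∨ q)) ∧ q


Search for a satisfying assignment over {d, q}.
Try d=F, q=T: the formula evaluates to T.
A satisfying assignment exists.

Satisfiable.


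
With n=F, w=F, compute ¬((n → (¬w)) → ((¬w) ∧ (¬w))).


Substitute n=F, w=F:
¬w = T
n → (¬w) = F → T = T
¬w = T
¬w = T
(¬w) ∧ (¬w) = T ∧ T = T
(n → (¬w)) → ((¬w) ∧ (¬w)) = T → T = T
¬((n → (¬w)) → ((¬w) ∧ (¬w))) = F

F


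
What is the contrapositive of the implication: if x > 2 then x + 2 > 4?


The contrapositive of (P → Q) is (¬Q → ¬P); it is logically equivalent to the original.
Here P = 'x > 2' and Q = 'x + 2 > 4'.

If not (x + 2 > 4), then not (x > 2).


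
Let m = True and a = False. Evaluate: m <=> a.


Biconditional is true when both operands have the same truth value.
Substitute: m=True, a=False.
True <=> False evaluates to False.

False


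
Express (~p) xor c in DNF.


Step 1: (¬p) ⊕ c is true exactly when they disagree: ((¬p) ∧ ¬c) ∨ (¬(¬p) ∧ c).
Step 2: Eliminate any double negations (¬¬X = X).

((~p) & (~c)) | (p & c)


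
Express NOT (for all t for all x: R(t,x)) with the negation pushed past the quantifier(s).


Negation flips each quantifier (∀↔∃) and negates the inner predicate.
¬(for all t for all x: φ) = there exists t there exists x: ¬φ.

there exists t there exists x: NOT(R(t,x))


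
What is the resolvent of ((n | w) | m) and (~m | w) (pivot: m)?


The clauses contain complementary literals m and ~m.
Resolution eliminates this pair and disjoins the remaining literals (merging duplicates).

(n | w)


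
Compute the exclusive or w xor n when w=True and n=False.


Exclusive or is true when exactly one operand is true.
Substitute: w=True, n=False.
True xor False evaluates to True.

True


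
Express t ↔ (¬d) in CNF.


Step 1: Rewrite t ↔ (¬d) as (t → (¬d)) ∧ ((¬d) → t).
Step 2: Rewrite each implication as a disjunction.
Step 3: Eliminate any double negations (¬¬X = X).

((¬t) ∨ (¬d)) ∧ (d ∨ t)


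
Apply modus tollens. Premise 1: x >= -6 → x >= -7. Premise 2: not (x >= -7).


Modus tollens: from (P → Q) and ¬Q, infer ¬P.
Q = 'x >= -7' is denied; since P → Q, P must also fail.

Not (x >= -6).


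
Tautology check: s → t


Build the truth table over {s, t}:
s | t | φ
---------
F | F | T
T | F | F
F | T | T
T | T | T
Counterexample at row 2: with s=T, t=F, the formula is F.

No, it is not a tautology.


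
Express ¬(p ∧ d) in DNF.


Step 1: Apply De Morgan: ¬(p ∧ d) = ¬p ∨ ¬d.

(¬p) ∨ (¬d)


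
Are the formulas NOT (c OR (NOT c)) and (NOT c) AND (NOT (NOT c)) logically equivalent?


Compare truth tables:
c | φ | ψ
---------
F | F | F
T | F | F
The columns φ and ψ agree on every row.

Yes, they are logically equivalent.


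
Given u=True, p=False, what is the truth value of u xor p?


Exclusive or is true when exactly one operand is true.
Substitute: u=True, p=False.
True xor False evaluates to True.

True


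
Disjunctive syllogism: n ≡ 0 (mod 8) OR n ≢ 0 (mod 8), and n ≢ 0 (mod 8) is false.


Disjunctive syllogism: from (P ∨ Q) and ¬P, infer Q.
One disjunct, 'n ≢ 0 (mod 8)', is ruled out; the other must hold.

n ≡ 0 (mod 8)


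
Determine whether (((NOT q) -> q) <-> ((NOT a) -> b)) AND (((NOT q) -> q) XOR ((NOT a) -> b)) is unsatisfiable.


Truth table over {a, b, q}:
a | b | q | φ
-------------
F | F | F | F
T | F | F | F
F | T | F | F
T | T | F | F
F | F | T | F
T | F | T | F
F | T | T | F
T | T | T | F
Every row is false.

Yes, it is a contradiction.


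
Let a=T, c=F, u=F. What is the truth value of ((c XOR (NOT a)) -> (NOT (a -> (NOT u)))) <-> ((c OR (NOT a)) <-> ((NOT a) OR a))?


Substitute a=T, c=F, u=F:
… (earlier sub-steps elided)
NOT u = T
a -> (NOT u) = T -> T = T
NOT (a -> (NOT u)) = F
(c XOR (NOT a)) -> (NOT (a -> (NOT u))) = F -> F = T
NOT a = F
c OR (NOT a) = F OR F = F
NOT a = F
(NOT a) OR a = F OR T = T
(c OR (NOT a)) <-> ((NOT a) OR a) = F <-> T = F
((c XOR (NOT a)) -> (NOT (a -> (NOT u)))) <-> ((c OR (NOT a)) <-> ((NOT a) OR a)) = T <-> F = F

F


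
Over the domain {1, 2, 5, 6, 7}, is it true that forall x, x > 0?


Evaluate the predicate on each element: 1:True, 2:True, 5:True, 6:True, 7:True.
Every element satisfies the predicate.

True


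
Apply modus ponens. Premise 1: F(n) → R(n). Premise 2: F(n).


Modus ponens: from (P → Q) and P, infer Q.
P = 'F(n)' is asserted, and P → Q holds, so Q follows.

R(n).


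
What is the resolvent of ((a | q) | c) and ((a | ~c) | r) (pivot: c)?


The clauses contain complementary literals c and ~c.
Resolution eliminates this pair and disjoins the remaining literals (merging duplicates).

((a | q) | r)


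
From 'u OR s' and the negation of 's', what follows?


Disjunctive syllogism: from (P ∨ Q) and ¬P, infer Q.
One disjunct, 's', is ruled out; the other must hold.

u


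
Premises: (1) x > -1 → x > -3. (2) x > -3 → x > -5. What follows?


Hypothetical syllogism: from (P → Q) and (Q → R), infer (P → R).
Chain the two implications through the shared middle term 'x > -3'.

x > -1 → x > -5


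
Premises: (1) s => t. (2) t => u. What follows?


Hypothetical syllogism: from (P → Q) and (Q → R), infer (P → R).
Chain the two implications through the shared middle term 't'.

s => u


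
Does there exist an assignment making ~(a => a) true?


Check all 2 assignments over {a}:
a | φ
-----
False | False
True | False
No assignment makes the formula true.

Unsatisfiable.


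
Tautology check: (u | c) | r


Build the truth table over {c, r, u}:
c | r | u | φ
-------------
False | False | False | False
True | False | False | True
False | True | False | True
True | True | False | True
False | False | True | True
True | False | True | True
False | True | True | True
True | True | True | True
Counterexample at row 1: with c=False, r=False, u=False, the formula is False.

No, it is not a tautology.


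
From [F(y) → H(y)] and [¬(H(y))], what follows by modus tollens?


Modus tollens: from (P → Q) and ¬Q, infer ¬P.
Q = 'H(y)' is denied; since P → Q, P must also fail.

Not (F(y)).


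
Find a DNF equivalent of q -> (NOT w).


Step 1: Rewrite q → (¬w) as ¬q ∨ (¬w).

(NOT q) OR (NOT w)


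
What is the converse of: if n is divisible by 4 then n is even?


The converse of (P → Q) is (Q → P). It is not in general equivalent to the original.
Here P = 'n is divisible by 4' and Q = 'n is even'.

If n is even, then n is divisible by 4.


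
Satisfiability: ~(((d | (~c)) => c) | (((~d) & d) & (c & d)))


Search for a satisfying assignment over {c, d}.
Try c=False, d=False: the formula evaluates to True.
A satisfying assignment exists.

Satisfiable.


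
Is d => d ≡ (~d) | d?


Compare truth tables:
d | φ | ψ
---------
False | True | True
True | True | True
The columns φ and ψ agree on every row.

Yes, they are logically equivalent.


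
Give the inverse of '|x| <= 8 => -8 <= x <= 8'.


The inverse of (P → Q) is (¬P → ¬Q). It is equivalent to the converse, not to the original.
Here P = '|x| <= 8' and Q = '-8 <= x <= 8'.

If not (|x| <= 8), then not (-8 <= x <= 8).


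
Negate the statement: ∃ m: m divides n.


¬(∀ x: φ) = ∃ x: ¬φ, and ¬(∃ x: φ) = ∀ x: ¬φ.
Apply to the existential statement.

∀ m: ¬(m divides n)


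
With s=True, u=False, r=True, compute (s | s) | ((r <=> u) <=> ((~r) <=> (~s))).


Substitute s=True, u=False, r=True:
s | s = True | True = True
r <=> u = True <=> False = False
~r = False
~s = False
(~r) <=> (~s) = False <=> False = True
(r <=> u) <=> ((~r) <=> (~s)) = False <=> True = False
(s | s) | ((r <=> u) <=> ((~r) <=> (~s))) = True | False = True

True


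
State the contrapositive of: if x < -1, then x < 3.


The contrapositive of (P → Q) is (¬Q → ¬P); it is logically equivalent to the original.
Here P = 'x < -1' and Q = 'x < 3'.

If not (x < 3), then not (x < -1).


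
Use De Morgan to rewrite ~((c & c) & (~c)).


De Morgan: the negation of a conjunction is the disjunction of the negations.
Distribute ~ across &, flipping it to |, and negate each literal.

((~c) | (~c)) | c


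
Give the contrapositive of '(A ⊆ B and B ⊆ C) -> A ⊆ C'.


The contrapositive of (P → Q) is (¬Q → ¬P); it is logically equivalent to the original.
Here P = '(A ⊆ B and B ⊆ C)' and Q = 'A ⊆ C'.

If not (A ⊆ C), then not ((A ⊆ B and B ⊆ C)).


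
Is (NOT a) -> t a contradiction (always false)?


Truth table over {a, t}:
a | t | φ
---------
F | F | F
T | F | T
F | T | T
T | T | T
Satisfying assignment at row 2: a=T, t=F gives T.

No, it is not a contradiction.


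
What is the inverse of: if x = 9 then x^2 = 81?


The inverse of (P → Q) is (¬P → ¬Q). It is equivalent to the converse, not to the original.
Here P = 'x = 9' and Q = 'x^2 = 81'.

If not (x = 9), then not (x^2 = 81).


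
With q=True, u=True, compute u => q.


Substitute q=True, u=True:
u => q = True => True = True

True


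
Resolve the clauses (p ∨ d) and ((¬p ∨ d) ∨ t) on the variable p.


The clauses contain complementary literals p and ¬p.
Resolution eliminates this pair and disjoins the remaining literals (merging duplicates).

(d ∨ t)


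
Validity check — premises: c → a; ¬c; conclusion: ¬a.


This is denying the antecedent (fallacy). There exist truth assignments where the premises are all true but the conclusion is false.

Invalid.


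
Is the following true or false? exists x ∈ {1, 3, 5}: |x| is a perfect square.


Evaluate the predicate on each element: 1:True, 3:False, 5:False.
Witness x = 1 satisfies the predicate.

True


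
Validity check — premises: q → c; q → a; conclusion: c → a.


This is (no valid rule). There exist truth assignments where the premises are all true but the conclusion is false.

Invalid.


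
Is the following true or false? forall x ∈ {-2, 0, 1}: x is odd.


Evaluate the predicate on each element: -2:False, 0:False, 1:True.
Counterexample x = -2 fails the predicate.

False


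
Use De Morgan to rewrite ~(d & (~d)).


De Morgan: the negation of a conjunction is the disjunction of the negations.
Distribute ~ across &, flipping it to |, and negate each literal.

(~d) | d


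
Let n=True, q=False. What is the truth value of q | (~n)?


Substitute n=True, q=False:
~n = False
q | (~n) = False | False = False

False


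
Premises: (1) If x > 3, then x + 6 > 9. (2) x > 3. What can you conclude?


Modus ponens: from (P → Q) and P, infer Q.
P = 'x > 3' is asserted, and P → Q holds, so Q follows.

x + 6 > 9.


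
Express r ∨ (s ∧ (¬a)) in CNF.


Step 1: Distribute ∨ over ∧: r ∨ (s ∧ (¬a)) = (r ∨ s) ∧ (r ∨ (¬a)).

(r ∨ s) ∧ (r ∨ (¬a))


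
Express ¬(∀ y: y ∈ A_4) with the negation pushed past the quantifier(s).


¬(∀ x: φ) = ∃ x: ¬φ, and ¬(∃ x: φ) = ∀ x: ¬φ.
Apply to the universal statement.

∃ y: ¬(y ∈ A_4)


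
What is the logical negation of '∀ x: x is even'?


¬(∀ x: φ) = ∃ x: ¬φ, and ¬(∃ x: φ) = ∀ x: ¬φ.
Apply to the universal statement.

∃ x: ¬(x is even)


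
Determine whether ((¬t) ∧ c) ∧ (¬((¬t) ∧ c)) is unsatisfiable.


Truth table over {c, t}:
c | t | φ
---------
F | F | F
T | F | F
F | T | F
T | T | F
Every row is false.

Yes, it is a contradiction.


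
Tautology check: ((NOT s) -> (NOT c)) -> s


Build the truth table over {c, s}:
c | s | φ
---------
F | F | F
T | F | T
F | T | T
T | T | T
Counterexample at row 1: with c=F, s=F, the formula is F.

No, it is not a tautology.


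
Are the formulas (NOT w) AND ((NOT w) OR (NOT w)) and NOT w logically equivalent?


Compare truth tables:
w | φ | ψ
---------
F | T | T
T | F | F
The columns φ and ψ agree on every row.

Yes, they are logically equivalent.


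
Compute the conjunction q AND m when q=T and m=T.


Conjunction is true only when both operands are true.
Substitute: q=T, m=T.
T AND T evaluates to T.

T


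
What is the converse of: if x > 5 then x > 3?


The converse of (P → Q) is (Q → P). It is not in general equivalent to the original.
Here P = 'x > 5' and Q = 'x > 3'.

If x > 3, then x > 5.


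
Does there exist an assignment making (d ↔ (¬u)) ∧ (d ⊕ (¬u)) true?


Check all 4 assignments over {d, u}:
d | u | φ
---------
F | F | F
T | F | F
F | T | F
T | T | F
No assignment makes the formula true.

Unsatisfiable.


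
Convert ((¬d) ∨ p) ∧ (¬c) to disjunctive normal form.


Step 1: Distribute ∧ over ∨: ((¬d) ∨ p) ∧ (¬c) = ((¬d) ∧ (¬c)) ∨ (p ∧ (¬c)).

((¬d) ∧ (¬c)) ∨ (p ∧ (¬c))


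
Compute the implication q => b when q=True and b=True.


Implication is false only when antecedent is true and consequent is false.
Substitute: q=True, b=True.
True => True evaluates to True.

True


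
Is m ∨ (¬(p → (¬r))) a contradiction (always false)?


Truth table over {m, p, r}:
m | p | r | φ
-------------
F | F | F | F
T | F | F | T
F | T | F | F
T | T | F | T
F | F | T | F
T | F | T | T
F | T | T | T
T | T | T | T
Satisfying assignment at row 2: m=T, p=F, r=F gives T.

No, it is not a contradiction.


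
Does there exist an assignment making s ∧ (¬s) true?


Check all 2 assignments over {s}:
s | φ
-----
F | F
T | F
No assignment makes the formula true.

Unsatisfiable.


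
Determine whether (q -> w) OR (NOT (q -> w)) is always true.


Build the truth table over {q, w}:
q | w | φ
---------
F | F | T
T | F | T
F | T | T
T | T | T
Every row evaluates to true.

Yes, it is a tautology.


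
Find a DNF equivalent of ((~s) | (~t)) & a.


Step 1: Distribute ∧ over ∨: ((¬s) ∨ (¬t)) ∧ a = ((¬s) ∧ a) ∨ ((¬t) ∧ a).

((~s) & a) | ((~t) & a)


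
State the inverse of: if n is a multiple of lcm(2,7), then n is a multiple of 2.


The inverse of (P → Q) is (¬P → ¬Q). It is equivalent to the converse, not to the original.
Here P = 'n is a multiple of lcm(2,7)' and Q = 'n is a multiple of 2'.

If not (n is a multiple of lcm(2,7)), then not (n is a multiple of 2).


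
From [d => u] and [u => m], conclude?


Hypothetical syllogism: from (P → Q) and (Q → R), infer (P → R).
Chain the two implications through the shared middle term 'u'.

d => m


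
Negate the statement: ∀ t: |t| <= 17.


¬(∀ x: φ) = ∃ x: ¬φ, and ¬(∃ x: φ) = ∀ x: ¬φ.
Apply to the universal statement.

∃ t: ¬(|t| <= 17)


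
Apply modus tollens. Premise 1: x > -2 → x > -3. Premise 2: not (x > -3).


Modus tollens: from (P → Q) and ¬Q, infer ¬P.
Q = 'x > -3' is denied; since P → Q, P must also fail.

Not (x > -2).


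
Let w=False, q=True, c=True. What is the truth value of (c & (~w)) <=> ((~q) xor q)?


Substitute w=False, q=True, c=True:
~w = True
c & (~w) = True & True = True
~q = False
(~q) xor q = False xor True = True
(c & (~w)) <=> ((~q) xor q) = True <=> True = True

True


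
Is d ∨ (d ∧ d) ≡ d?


Compare truth tables:
d | φ | ψ
---------
F | F | F
T | T | T
The columns φ and ψ agree on every row.

Yes, they are logically equivalent.


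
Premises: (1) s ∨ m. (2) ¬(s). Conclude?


Disjunctive syllogism: from (P ∨ Q) and ¬P, infer Q.
One disjunct, 's', is ruled out; the other must hold.

m


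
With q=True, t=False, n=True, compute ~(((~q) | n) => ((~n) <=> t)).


Substitute q=True, t=False, n=True:
~q = False
(~q) | n = False | True = True
~n = False
(~n) <=> t = False <=> False = True
((~q) | n) => ((~n) <=> t) = True => True = True
~(((~q) | n) => ((~n) <=> t)) = False

False


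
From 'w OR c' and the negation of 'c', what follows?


Disjunctive syllogism: from (P ∨ Q) and ¬P, infer Q.
One disjunct, 'c', is ruled out; the other must hold.

w


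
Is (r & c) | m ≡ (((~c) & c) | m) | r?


Compare truth tables:
c | m | r | φ | ψ
-----------------
False | False | False | False | False
True | False | False | False | False
False | True | False | True | True
True | True | False | True | True
False | False | True | False | True
True | False | True | True | True
False | True | True | True | True
True | True | True | True | True
They differ at row 5 (c=False, m=False, r=True): φ=False but ψ=True.

No, they are not logically equivalent.


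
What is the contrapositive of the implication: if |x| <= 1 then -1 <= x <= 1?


The contrapositive of (P → Q) is (¬Q → ¬P); it is logically equivalent to the original.
Here P = '|x| <= 1' and Q = '-1 <= x <= 1'.

If not (-1 <= x <= 1), then not (|x| <= 1).


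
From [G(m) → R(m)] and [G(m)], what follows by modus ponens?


Modus ponens: from (P → Q) and P, infer Q.
P = 'G(m)' is asserted, and P → Q holds, so Q follows.

R(m).


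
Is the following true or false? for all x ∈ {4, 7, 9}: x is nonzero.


Evaluate the predicate on each element: 4:T, 7:T, 9:T.
Every element satisfies the predicate.

T


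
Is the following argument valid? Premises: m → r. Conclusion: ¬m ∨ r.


This matches the form of material implication: the conclusion follows in every model of the premises.

Valid.


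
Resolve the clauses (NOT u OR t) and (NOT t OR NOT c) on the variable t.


The clauses contain complementary literals t and NOTt.
Resolution eliminates this pair and disjoins the remaining literals (merging duplicates).

(NOT u OR NOT c)


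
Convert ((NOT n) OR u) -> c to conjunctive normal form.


Step 1: Rewrite as ¬((¬n) ∨ u) ∨ c = (¬(¬n) ∧ ¬u) ∨ c.
Step 2: Distribute ∨ over ∧.
Step 3: Eliminate any double negations (¬¬X = X).

(n OR c) AND ((NOT u) OR c)


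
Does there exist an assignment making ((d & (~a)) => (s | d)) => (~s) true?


Search for a satisfying assignment over {a, d, s}.
Try a=False, d=False, s=False: the formula evaluates to True.
A satisfying assignment exists.

Satisfiable.


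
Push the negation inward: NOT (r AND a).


De Morgan: the negation of a conjunction is the disjunction of the negations.
Distribute NOT across AND, flipping it to OR, and negate each literal.

(NOT r) OR (NOT a)


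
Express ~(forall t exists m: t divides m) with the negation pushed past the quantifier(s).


Negation flips each quantifier (∀↔∃) and negates the inner predicate.
¬(forall t exists m: φ) = exists t forall m: ¬φ.

exists t forall m: ~(t divides m)


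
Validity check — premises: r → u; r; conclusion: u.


This matches the form of modus ponens: the conclusion follows in every model of the premises.

Valid.


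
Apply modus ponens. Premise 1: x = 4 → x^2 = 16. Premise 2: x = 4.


Modus ponens: from (P → Q) and P, infer Q.
P = 'x = 4' is asserted, and P → Q holds, so Q follows.

x^2 = 16.


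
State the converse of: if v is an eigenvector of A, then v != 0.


The converse of (P → Q) is (Q → P). It is not in general equivalent to the original.
Here P = 'v is an eigenvector of A' and Q = 'v != 0'.

If v != 0, then v is an eigenvector of A.


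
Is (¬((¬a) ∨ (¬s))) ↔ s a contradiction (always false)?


Truth table over {a, s}:
a | s | φ
---------
F | F | T
T | F | T
F | T | F
T | T | T
Satisfying assignment at row 1: a=F, s=F gives T.

No, it is not a contradiction.


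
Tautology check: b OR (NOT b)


Build the truth table over {b}:
b | φ
-----
F | T
T | T
Every row evaluates to true.

Yes, it is a tautology.


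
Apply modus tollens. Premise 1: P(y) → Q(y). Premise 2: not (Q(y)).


Modus tollens: from (P → Q) and ¬Q, infer ¬P.
Q = 'Q(y)' is denied; since P → Q, P must also fail.

Not (P(y)).


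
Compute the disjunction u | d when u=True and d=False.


Disjunction is false only when both operands are false.
Substitute: u=True, d=False.
True | False evaluates to True.

True


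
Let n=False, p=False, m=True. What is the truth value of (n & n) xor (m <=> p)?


Substitute n=False, p=False, m=True:
n & n = False & False = False
m <=> p = True <=> False = False
(n & n) xor (m <=> p) = False xor False = False

False


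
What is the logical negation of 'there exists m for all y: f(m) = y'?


Negation flips each quantifier (∀↔∃) and negates the inner predicate.
¬(there exists m for all y: φ) = for all m there exists y: ¬φ.

for all m there exists y: NOT(f(m) = y)


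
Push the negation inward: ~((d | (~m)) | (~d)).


De Morgan: the negation of a disjunction is the conjunction of the negations.
Distribute ~ across |, flipping it to &, and negate each literal.

((~d) & m) & d


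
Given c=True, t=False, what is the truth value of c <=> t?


Biconditional is true when both operands have the same truth value.
Substitute: c=True, t=False.
True <=> False evaluates to False.

False


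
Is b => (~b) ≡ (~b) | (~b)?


Compare truth tables:
b | φ | ψ
---------
False | True | True
True | False | False
The columns φ and ψ agree on every row.

Yes, they are logically equivalent.


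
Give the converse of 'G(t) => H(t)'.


The converse of (P → Q) is (Q → P). It is not in general equivalent to the original.
Here P = 'G(t)' and Q = 'H(t)'.

If H(t), then G(t).


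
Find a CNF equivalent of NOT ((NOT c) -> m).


Step 1: Rewrite (¬c) → m as ¬(¬c) ∨ m.
Step 2: Negate: ¬(¬(¬c) ∨ m) = (¬c) ∧ ¬m (De Morgan + double negation).

(NOT c) AND (NOT m)


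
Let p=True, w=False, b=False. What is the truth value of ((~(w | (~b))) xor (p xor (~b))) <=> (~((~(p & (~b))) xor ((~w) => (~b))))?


Substitute p=True, w=False, b=False:
… (earlier sub-steps elided)
(~(w | (~b))) xor (p xor (~b)) = False xor False = False
~b = True
p & (~b) = True & True = True
~(p & (~b)) = False
~w = True
~b = True
(~w) => (~b) = True => True = True
(~(p & (~b))) xor ((~w) => (~b)) = False xor True = True
~((~(p & (~b))) xor ((~w) => (~b))) = False
((~(w | (~b))) xor (p xor (~b))) <=> (~((~(p & (~b))) xor ((~w) => (~b)))) = False <=> False = True

True


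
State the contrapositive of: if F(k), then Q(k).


The contrapositive of (P → Q) is (¬Q → ¬P); it is logically equivalent to the original.
Here P = 'F(k)' and Q = 'Q(k)'.

If not (Q(k)), then not (F(k)).


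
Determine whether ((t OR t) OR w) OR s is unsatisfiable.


Truth table over {s, t, w}:
s | t | w | φ
-------------
F | F | F | F
T | F | F | T
F | T | F | T
T | T | F | T
F | F | T | T
T | F | T | T
F | T | T | T
T | T | T | T
Satisfying assignment at row 2: s=T, t=F, w=F gives T.

No, it is not a contradiction.
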